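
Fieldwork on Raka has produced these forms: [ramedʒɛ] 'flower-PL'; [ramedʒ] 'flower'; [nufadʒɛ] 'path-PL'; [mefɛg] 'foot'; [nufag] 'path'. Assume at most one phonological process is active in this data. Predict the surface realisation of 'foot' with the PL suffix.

[mefɛdʒɛ]

The stem for 'path' ends in [g] in [nufag] but [dʒ] in [nufadʒɛ].
If /dʒ/ were underlying and a rule turned it into [g] in isolation, 'flower' would also alternate; but it has [dʒ] in both [ramedʒ] and [ramedʒɛ].
The underlying segment must be /g/; /g/ becomes palato-alveolar [dʒ] before a front vowel, yielding [dʒ] there.
From [mefɛg] the stem 'foot' is /mefɛg/; before a front vowel this yields [mefɛdʒɛ].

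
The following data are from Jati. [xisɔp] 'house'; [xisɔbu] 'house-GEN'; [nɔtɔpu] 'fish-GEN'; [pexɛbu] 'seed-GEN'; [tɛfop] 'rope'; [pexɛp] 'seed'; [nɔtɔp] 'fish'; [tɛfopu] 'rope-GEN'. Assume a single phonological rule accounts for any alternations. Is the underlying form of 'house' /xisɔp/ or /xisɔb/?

/xisɔb/

In [xisɔbu] and [xisɔp] the final segment of 'house' alternates: [b] ~ [p].
The stem 'fish' ([nɔtɔpu], [nɔtɔp]) shows [p] unchanged in both environments, so [p] cannot be basic with [b] derived before the GEN suffix.
The underlying segment must be /b/; voiced obstruents become voiceless word-finally, yielding [p] there.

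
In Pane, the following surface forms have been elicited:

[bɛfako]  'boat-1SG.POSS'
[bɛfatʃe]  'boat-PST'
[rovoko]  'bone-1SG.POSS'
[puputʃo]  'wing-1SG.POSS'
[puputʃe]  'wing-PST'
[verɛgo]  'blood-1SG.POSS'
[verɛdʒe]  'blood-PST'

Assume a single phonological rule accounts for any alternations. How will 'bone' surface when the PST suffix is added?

[rovotʃe]

'boat' shows [k] ~ [tʃ] at the end of the stem ([bɛfako] vs [bɛfatʃe]).
The stem 'wing' ([puputʃo], [puputʃe]) shows [tʃ] unchanged in both environments, so [tʃ] cannot be basic with [k] derived before the 1SG.POSS suffix.
Therefore /k/ is basic and [tʃ] is derived by palatalization before a front vowel (/k/ and /g/ become palato-alveolar [tʃ] and [dʒ] before a front vowel).
From [rovoko] the stem 'bone' is /rovok/; before a front vowel this yields [rovotʃe].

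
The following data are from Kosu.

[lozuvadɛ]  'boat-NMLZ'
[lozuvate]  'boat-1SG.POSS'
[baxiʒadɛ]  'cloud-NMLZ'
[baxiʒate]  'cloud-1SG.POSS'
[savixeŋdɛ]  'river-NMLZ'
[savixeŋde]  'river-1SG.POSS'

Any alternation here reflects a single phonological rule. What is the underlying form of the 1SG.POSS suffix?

/-te/

The 1SG.POSS suffix surfaces as [-de] and [-te], depending on the final segment of the stem.
The NMLZ suffix, which begins with [d], is invariant after every stem; so [d] is not altered by any rule here.
The 1SG.POSS suffix is therefore /-te/ underlyingly, with post-nasal voicing: voiceless stops become voiced after a nasal.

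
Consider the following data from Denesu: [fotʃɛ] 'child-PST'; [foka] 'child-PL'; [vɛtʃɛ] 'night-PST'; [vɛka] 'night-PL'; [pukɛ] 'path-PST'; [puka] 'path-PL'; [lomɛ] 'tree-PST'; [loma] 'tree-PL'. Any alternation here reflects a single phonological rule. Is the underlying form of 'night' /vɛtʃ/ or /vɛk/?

The root 'night' surfaces as [vɛtʃɛ] and [vɛka], with a stem-final [tʃ] ~ [k] alternation.
If /k/ were underlying and a rule turned it into [tʃ] before the PST suffix, 'path' would also alternate; but it has [k] in both [pukɛ] and [puka].
Therefore /tʃ/ is basic and [k] is derived by depalatalization (palato-alveolar /tʃ/ becomes [k] when no front vowel follows).

/vɛtʃ/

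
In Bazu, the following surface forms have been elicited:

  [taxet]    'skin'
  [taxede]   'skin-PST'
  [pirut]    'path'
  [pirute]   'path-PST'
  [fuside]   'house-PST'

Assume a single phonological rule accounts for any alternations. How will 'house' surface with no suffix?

The stem for 'skin' ends in [t] in [taxet] but [d] in [taxede].
But 'path' keeps [t] in both environments ([pirut], [pirute]), so there is no rule changing /t/ to [d] before the PST suffix.
So /d/ is underlying, and a rule of word-final obstruent devoicing — voiced obstruents become voiceless word-finally — gives [t].
From [fuside] the stem 'house' is /fusid/; word-finally this yields [fusit].

[fusit]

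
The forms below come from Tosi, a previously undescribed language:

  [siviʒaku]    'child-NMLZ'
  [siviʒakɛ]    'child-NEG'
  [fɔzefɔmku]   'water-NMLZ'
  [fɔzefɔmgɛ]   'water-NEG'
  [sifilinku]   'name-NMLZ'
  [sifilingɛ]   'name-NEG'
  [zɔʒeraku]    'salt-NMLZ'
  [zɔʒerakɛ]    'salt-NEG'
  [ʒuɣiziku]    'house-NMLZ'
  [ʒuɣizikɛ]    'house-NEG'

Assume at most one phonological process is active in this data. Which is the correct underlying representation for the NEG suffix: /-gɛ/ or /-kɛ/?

The NEG suffix surfaces as [-gɛ] and [-kɛ], depending on the final segment of the stem.
By contrast the NMLZ suffix keeps its initial [k] throughout — that segment must be underlying.
So the underlying form is /-gɛ/, and voiced stops become voiceless after a vowel.

/-gɛ/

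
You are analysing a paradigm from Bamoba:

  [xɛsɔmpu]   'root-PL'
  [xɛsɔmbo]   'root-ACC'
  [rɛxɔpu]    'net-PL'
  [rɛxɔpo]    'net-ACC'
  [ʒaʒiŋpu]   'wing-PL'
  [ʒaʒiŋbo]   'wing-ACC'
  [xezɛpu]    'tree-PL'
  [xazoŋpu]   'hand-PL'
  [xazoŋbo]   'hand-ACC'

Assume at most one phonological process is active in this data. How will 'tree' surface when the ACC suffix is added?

[xezɛpo]

The ACC suffix surfaces as [-bo] and [-po], depending on the final segment of the stem.
By contrast the PL suffix keeps its initial [p] throughout — that segment must be underlying.
So the underlying form is /-bo/, and voiced stops become voiceless after a vowel.
After 'tree', which ends in a vowel, the suffix surfaces as [-po], giving [xezɛpo].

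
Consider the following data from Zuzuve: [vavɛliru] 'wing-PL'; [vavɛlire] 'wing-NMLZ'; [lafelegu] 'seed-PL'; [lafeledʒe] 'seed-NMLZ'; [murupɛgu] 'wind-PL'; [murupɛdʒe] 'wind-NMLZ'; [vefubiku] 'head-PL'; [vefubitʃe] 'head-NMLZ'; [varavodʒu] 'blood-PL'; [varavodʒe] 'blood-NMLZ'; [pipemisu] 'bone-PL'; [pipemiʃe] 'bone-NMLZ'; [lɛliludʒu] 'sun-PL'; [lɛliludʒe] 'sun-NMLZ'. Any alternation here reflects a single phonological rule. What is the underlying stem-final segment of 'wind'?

/g/

The root 'wind' surfaces as [murupɛgu] and [murupɛdʒe], with a stem-final [g] ~ [dʒ] alternation.
If /dʒ/ were underlying and a rule turned it into [g] before the PL suffix, 'sun' would also alternate; but it has [dʒ] in both [lɛliludʒu] and [lɛliludʒe].
The alternation reflects palatalization before a front vowel: /k/, /g/ and /s/ become palato-alveolar [tʃ], [dʒ] and [ʃ] before a front vowel. /g/ is underlying.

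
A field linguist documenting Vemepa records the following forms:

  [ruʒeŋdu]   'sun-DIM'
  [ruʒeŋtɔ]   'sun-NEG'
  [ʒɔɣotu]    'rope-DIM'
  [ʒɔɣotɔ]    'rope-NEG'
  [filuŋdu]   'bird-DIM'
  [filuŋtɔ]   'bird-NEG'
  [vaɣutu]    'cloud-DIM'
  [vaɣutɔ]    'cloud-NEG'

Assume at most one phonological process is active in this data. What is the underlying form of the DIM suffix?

The DIM morpheme has two allomorphs, [-du] and [-tu].
The NEG suffix, which begins with [t], is invariant after every stem; so [t] is not altered by any rule here.
The DIM suffix is therefore /-du/ underlyingly, with post-vocalic devoicing: voiced stops become voiceless after a vowel.

/-du/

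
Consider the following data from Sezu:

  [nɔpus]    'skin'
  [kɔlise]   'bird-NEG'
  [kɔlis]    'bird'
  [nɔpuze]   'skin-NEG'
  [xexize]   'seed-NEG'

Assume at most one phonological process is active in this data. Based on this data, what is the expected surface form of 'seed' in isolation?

[xexis]

'skin' shows [s] ~ [z] at the end of the stem ([nɔpus] vs [nɔpuze]).
If /s/ were underlying and a rule turned it into [z] before the NEG suffix, 'bird' would also alternate; but it has [s] in both [kɔlis] and [kɔlise].
The alternation reflects word-final obstruent devoicing: voiced obstruents become voiceless word-finally. /z/ is underlying.
From [xexize] the stem 'seed' is /xexiz/; word-finally this yields [xexis].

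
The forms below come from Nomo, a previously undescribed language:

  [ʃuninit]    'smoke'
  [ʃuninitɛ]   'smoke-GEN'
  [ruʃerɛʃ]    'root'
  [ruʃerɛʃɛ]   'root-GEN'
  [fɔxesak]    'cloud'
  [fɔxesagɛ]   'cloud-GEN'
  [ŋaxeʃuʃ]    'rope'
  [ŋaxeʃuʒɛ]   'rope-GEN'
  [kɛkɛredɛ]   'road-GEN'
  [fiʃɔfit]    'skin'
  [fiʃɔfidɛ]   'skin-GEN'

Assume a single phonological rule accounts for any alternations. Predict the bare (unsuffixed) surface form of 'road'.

[kɛkɛret]

'skin' shows [t] ~ [d] at the end of the stem ([fiʃɔfit] vs [fiʃɔfidɛ]).
The stem 'smoke' ([ʃuninit], [ʃuninitɛ]) shows [t] unchanged in both environments, so [t] cannot be basic with [d] derived before the GEN suffix.
The alternation reflects word-final obstruent devoicing: voiced obstruents become voiceless word-finally. /d/ is underlying.
The one attested form of 'road', [kɛkɛredɛ], shows underlying /kɛkɛred/. Applying the same rule word-finally gives [kɛkɛret].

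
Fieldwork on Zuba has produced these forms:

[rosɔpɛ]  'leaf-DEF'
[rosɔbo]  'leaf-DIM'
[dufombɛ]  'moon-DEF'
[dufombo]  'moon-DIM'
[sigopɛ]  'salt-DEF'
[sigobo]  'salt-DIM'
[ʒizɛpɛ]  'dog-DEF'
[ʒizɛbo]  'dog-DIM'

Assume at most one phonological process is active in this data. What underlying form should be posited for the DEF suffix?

/-pɛ/

The DEF morpheme has two allomorphs, [-bɛ] and [-pɛ].
By contrast the DIM suffix keeps its initial [b] throughout — that segment must be underlying.
So the underlying form is /-pɛ/, and voiceless stops become voiced after a nasal.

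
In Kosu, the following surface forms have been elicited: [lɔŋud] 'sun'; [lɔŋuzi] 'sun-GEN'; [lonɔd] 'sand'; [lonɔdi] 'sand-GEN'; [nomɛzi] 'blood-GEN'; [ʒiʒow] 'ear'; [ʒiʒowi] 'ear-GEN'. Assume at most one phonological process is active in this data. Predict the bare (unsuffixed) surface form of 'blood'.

[nomɛd]

The stem for 'sun' ends in [d] in [lɔŋud] but [z] in [lɔŋuzi].
If /d/ were underlying and a rule turned it into [z] before the GEN suffix, 'sand' would also alternate; but it has [d] in both [lonɔd] and [lonɔdi].
So /z/ is underlying, and a rule of word-final hardening — voiced fricatives become stops word-finally — gives [d].
From [nomɛzi] the stem 'blood' is /nomɛz/; word-finally this yields [nomɛd].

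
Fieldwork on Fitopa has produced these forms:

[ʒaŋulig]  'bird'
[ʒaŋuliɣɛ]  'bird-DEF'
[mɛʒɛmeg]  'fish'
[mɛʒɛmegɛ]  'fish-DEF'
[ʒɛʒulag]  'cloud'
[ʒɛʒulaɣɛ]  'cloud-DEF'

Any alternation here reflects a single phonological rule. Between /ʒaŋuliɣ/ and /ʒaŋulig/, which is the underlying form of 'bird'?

'bird' shows [g] ~ [ɣ] at the end of the stem ([ʒaŋulig] vs [ʒaŋuliɣɛ]).
If /g/ were underlying and a rule turned it into [ɣ] before the DEF suffix, 'fish' would also alternate; but it has [g] in both [mɛʒɛmeg] and [mɛʒɛmegɛ].
The alternation reflects word-final hardening: voiced fricatives become stops word-finally. /ɣ/ is underlying.

/ʒaŋuliɣ/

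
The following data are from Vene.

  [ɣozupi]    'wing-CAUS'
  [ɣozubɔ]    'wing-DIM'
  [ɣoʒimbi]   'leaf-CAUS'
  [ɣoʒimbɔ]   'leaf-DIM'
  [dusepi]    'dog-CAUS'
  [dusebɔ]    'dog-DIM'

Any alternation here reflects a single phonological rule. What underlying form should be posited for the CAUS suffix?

The CAUS suffix surfaces as [-bi] and [-pi], depending on the final segment of the stem.
By contrast the DIM suffix keeps its initial [b] throughout — that segment must be underlying.
The CAUS suffix is therefore /-pi/ underlyingly, with post-nasal voicing: voiceless stops become voiced after a nasal.

/-pi/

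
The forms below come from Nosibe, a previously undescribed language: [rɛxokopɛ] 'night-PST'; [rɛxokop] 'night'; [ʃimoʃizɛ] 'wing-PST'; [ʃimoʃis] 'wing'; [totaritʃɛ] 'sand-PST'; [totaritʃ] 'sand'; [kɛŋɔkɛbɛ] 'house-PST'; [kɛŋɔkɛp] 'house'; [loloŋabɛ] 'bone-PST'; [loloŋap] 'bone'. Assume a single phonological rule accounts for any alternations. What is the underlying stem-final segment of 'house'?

In [kɛŋɔkɛbɛ] and [kɛŋɔkɛp] the final segment of 'house' alternates: [b] ~ [p].
The stem 'night' ([rɛxokopɛ], [rɛxokop]) shows [p] unchanged in both environments, so [p] cannot be basic with [b] derived before the PST suffix.
The alternation reflects word-final obstruent devoicing: voiced obstruents become voiceless word-finally. /b/ is underlying.

/b/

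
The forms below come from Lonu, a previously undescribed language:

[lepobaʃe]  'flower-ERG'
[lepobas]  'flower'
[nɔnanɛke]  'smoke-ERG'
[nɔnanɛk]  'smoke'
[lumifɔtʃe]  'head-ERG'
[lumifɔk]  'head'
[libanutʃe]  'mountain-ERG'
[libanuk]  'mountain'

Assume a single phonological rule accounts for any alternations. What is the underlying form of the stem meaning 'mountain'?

In [libanutʃe] and [libanuk] the final segment of 'mountain' alternates: [tʃ] ~ [k].
But 'smoke' keeps [k] in both environments ([nɔnanɛke], [nɔnanɛk]), so there is no rule changing /k/ to [tʃ] before the ERG suffix.
The underlying segment must be /tʃ/; palato-alveolar /tʃ/ and /ʃ/ become [k] and [s] when no front vowel follows, yielding [k] there.

/libanutʃ/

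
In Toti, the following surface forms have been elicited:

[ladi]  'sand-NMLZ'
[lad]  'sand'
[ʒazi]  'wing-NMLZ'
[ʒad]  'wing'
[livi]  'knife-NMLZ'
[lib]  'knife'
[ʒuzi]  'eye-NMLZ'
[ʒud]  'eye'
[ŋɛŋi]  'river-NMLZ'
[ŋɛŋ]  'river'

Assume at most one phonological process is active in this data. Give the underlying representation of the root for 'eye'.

In [ʒuzi] and [ʒud] the final segment of 'eye' alternates: [z] ~ [d].
The stem 'sand' ([ladi], [lad]) shows [d] unchanged in both environments, so [d] cannot be basic with [z] derived before the NMLZ suffix.
Therefore /z/ is basic and [d] is derived by word-final hardening (voiced fricatives become stops word-finally).
So 'eye' = /ʒuz/.

/ʒuz/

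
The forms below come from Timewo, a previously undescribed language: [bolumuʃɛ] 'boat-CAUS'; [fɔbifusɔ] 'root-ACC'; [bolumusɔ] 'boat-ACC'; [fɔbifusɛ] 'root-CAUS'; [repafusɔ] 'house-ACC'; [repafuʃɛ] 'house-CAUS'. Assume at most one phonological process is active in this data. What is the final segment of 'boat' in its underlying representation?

/ʃ/

The stem for 'boat' ends in [s] in [bolumusɔ] but [ʃ] in [bolumuʃɛ].
The stem 'root' ([fɔbifusɔ], [fɔbifusɛ]) shows [s] unchanged in both environments, so [s] cannot be basic with [ʃ] derived before the CAUS suffix.
The alternation reflects depalatalization: palato-alveolar /ʃ/ becomes [s] when no front vowel follows. /ʃ/ is underlying.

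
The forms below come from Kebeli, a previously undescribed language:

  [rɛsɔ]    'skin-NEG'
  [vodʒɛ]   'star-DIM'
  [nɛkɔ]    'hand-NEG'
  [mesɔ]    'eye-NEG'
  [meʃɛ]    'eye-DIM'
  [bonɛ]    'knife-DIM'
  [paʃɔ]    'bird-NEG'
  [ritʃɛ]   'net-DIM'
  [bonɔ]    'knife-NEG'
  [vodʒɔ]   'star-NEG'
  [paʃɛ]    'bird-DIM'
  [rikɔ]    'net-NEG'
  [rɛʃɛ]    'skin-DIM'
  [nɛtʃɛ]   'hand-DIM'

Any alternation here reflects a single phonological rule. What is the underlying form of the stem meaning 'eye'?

/mes/

The stem for 'eye' ends in [s] in [mesɔ] but [ʃ] in [meʃɛ].
Compare 'bird', with invariant [ʃ] in [paʃɔ] and [paʃɛ]: an analysis with underlying /ʃ/ and a rule producing [s] before the NEG suffix would wrongly predict alternation here too.
The underlying segment must be /s/; /k/ and /s/ become palato-alveolar [tʃ] and [ʃ] before a front vowel, yielding [ʃ] there.
The underlying form of 'eye' is therefore /mes/.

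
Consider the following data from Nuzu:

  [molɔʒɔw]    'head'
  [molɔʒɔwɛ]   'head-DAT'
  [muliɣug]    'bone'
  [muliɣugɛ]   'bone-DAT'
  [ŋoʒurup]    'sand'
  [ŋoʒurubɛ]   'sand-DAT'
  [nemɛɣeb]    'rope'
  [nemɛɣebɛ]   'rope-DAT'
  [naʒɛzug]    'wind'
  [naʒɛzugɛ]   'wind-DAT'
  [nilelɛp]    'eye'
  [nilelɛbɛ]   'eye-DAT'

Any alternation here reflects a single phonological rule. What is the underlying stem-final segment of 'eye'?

/p/

The stem for 'eye' ends in [p] in [nilelɛp] but [b] in [nilelɛbɛ].
Compare 'rope', with invariant [b] in [nemɛɣeb] and [nemɛɣebɛ]: an analysis with underlying /b/ and a rule producing [p] in isolation would wrongly predict alternation here too.
The underlying segment must be /p/; voiceless stops become voiced between vowels, yielding [b] there.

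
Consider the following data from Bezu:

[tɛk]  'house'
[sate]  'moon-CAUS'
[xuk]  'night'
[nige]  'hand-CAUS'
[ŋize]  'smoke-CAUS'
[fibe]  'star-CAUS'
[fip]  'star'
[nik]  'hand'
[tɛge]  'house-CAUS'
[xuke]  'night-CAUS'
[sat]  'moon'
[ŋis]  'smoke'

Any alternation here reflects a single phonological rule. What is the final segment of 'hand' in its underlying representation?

'hand' shows [g] ~ [k] at the end of the stem ([nige] vs [nik]).
The stem 'night' ([xuke], [xuk]) shows [k] unchanged in both environments, so [k] cannot be basic with [g] derived before the CAUS suffix.
The alternation reflects word-final obstruent devoicing: voiced obstruents become voiceless word-finally. /g/ is underlying.

/g/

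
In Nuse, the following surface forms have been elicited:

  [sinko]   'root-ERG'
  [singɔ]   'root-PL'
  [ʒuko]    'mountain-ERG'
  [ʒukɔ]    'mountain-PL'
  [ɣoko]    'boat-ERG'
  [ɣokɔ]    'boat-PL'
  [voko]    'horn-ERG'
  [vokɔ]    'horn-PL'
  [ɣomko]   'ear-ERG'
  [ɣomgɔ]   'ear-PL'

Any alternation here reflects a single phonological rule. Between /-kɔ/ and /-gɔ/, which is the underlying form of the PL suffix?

/-gɔ/

The PL morpheme has two allomorphs, [-gɔ] and [-kɔ].
The ERG suffix, which begins with [k], is invariant after every stem; so [k] is not altered by any rule here.
So the underlying form is /-gɔ/, and voiced stops become voiceless after a vowel.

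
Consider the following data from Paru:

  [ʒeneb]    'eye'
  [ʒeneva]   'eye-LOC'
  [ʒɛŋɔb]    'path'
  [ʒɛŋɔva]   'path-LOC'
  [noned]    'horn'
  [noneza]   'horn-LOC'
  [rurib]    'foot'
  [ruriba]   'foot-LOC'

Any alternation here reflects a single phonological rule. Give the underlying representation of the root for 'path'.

/ʒɛŋɔv/

The root 'path' surfaces as [ʒɛŋɔb] and [ʒɛŋɔva], with a stem-final [b] ~ [v] alternation.
The stem 'foot' ([rurib], [ruriba]) shows [b] unchanged in both environments, so [b] cannot be basic with [v] derived before the LOC suffix.
The alternation reflects word-final hardening: voiced fricatives become stops word-finally. /v/ is underlying.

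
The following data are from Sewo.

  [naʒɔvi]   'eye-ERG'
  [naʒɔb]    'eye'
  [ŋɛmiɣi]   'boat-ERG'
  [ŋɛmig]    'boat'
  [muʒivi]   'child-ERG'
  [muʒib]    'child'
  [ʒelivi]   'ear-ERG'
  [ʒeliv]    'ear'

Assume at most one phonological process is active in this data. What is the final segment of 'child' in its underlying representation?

/b/

'child' shows [v] ~ [b] at the end of the stem ([muʒivi] vs [muʒib]).
The stem 'ear' ([ʒelivi], [ʒeliv]) shows [v] unchanged in both environments, so [v] cannot be basic with [b] derived in isolation.
So /b/ is underlying, and a rule of intervocalic spirantization — voiced stops become fricatives between vowels — gives [v].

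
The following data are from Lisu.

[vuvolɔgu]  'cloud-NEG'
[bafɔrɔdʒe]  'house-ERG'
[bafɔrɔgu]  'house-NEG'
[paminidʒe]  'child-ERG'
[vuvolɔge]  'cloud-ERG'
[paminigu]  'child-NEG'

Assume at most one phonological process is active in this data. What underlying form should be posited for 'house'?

/bafɔrɔdʒ/

In [bafɔrɔdʒe] and [bafɔrɔgu] the final segment of 'house' alternates: [dʒ] ~ [g].
The stem 'cloud' ([vuvolɔge], [vuvolɔgu]) shows [g] unchanged in both environments, so [g] cannot be basic with [dʒ] derived before the ERG suffix.
The alternation reflects depalatalization: palato-alveolar /dʒ/ becomes [g] when no front vowel follows. /dʒ/ is underlying.
So 'house' = /bafɔrɔdʒ/.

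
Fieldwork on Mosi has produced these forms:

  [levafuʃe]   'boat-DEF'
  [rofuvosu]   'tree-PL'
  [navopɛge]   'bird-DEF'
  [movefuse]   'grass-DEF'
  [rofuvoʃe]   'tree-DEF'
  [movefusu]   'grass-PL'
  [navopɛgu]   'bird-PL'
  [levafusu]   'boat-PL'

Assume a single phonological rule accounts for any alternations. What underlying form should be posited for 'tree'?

'tree' shows [ʃ] ~ [s] at the end of the stem ([rofuvoʃe] vs [rofuvosu]).
The stem 'grass' ([movefuse], [movefusu]) shows [s] unchanged in both environments, so [s] cannot be basic with [ʃ] derived before the DEF suffix.
Therefore /ʃ/ is basic and [s] is derived by depalatalization (palato-alveolar /ʃ/ becomes [s] when no front vowel follows).

/rofuvoʃ/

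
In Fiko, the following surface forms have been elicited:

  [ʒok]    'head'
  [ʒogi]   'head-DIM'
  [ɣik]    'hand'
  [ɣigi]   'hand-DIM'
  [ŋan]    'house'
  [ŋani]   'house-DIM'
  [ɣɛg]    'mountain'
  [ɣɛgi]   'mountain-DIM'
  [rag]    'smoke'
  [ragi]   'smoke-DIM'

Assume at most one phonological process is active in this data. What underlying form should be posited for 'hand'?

In [ɣik] and [ɣigi] the final segment of 'hand' alternates: [k] ~ [g].
If /g/ were underlying and a rule turned it into [k] in isolation, 'mountain' would also alternate; but it has [g] in both [ɣɛg] and [ɣɛgi].
The underlying segment must be /k/; voiceless stops become voiced between vowels, yielding [g] there.
So 'hand' = /ɣik/.

/ɣik/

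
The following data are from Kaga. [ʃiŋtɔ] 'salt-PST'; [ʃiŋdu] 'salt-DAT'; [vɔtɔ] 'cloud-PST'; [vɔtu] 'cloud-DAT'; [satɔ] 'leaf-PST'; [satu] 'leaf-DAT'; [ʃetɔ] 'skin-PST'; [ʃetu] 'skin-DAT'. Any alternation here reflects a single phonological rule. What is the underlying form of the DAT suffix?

/-du/

The DAT morpheme has two allomorphs, [-du] and [-tu].
The PST suffix, which begins with [t], is invariant after every stem; so [t] is not altered by any rule here.
The DAT suffix is therefore /-du/ underlyingly, with post-vocalic devoicing: voiced stops become voiceless after a vowel.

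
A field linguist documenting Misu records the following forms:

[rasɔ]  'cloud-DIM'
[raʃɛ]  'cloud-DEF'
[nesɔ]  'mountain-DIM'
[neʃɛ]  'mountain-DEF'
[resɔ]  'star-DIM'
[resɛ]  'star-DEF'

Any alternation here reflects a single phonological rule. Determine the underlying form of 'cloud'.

The root 'cloud' surfaces as [rasɔ] and [raʃɛ], with a stem-final [s] ~ [ʃ] alternation.
But 'star' keeps [s] in both environments ([resɔ], [resɛ]), so there is no rule changing /s/ to [ʃ] before the DEF suffix.
The alternation reflects depalatalization: palato-alveolar /ʃ/ becomes [s] when no front vowel follows. /ʃ/ is underlying.
Hence 'cloud' is /raʃ/ underlyingly.

/raʃ/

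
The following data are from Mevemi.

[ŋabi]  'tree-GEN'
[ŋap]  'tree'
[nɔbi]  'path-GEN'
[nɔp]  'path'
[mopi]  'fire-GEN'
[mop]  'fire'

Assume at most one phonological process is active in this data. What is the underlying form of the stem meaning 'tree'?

'tree' shows [b] ~ [p] at the end of the stem ([ŋabi] vs [ŋap]).
But 'fire' keeps [p] in both environments ([mopi], [mop]), so there is no rule changing /p/ to [b] before the GEN suffix.
The alternation reflects word-final obstruent devoicing: voiced obstruents become voiceless word-finally. /b/ is underlying.
So 'tree' = /ŋab/.

/ŋab/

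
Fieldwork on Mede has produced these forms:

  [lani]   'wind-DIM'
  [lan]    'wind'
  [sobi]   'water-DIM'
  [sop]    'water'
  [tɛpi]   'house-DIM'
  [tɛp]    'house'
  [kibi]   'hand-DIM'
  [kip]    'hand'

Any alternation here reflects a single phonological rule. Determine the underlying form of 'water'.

The stem for 'water' ends in [b] in [sobi] but [p] in [sop].
If /p/ were underlying and a rule turned it into [b] before the DIM suffix, 'house' would also alternate; but it has [p] in both [tɛpi] and [tɛp].
So /b/ is underlying, and a rule of word-final obstruent devoicing — voiced obstruents become voiceless word-finally — gives [p].

/sob/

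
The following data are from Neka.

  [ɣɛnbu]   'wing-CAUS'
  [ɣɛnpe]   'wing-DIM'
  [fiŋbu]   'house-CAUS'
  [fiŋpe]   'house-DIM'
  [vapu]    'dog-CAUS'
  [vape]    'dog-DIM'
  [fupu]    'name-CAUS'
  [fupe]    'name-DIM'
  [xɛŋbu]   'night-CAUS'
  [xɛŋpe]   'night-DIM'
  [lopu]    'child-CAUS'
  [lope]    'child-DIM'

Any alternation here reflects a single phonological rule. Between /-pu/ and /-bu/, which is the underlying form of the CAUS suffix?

The CAUS morpheme has two allomorphs, [-bu] and [-pu].
The DIM suffix, which begins with [p], is invariant after every stem; so [p] is not altered by any rule here.
So the underlying form is /-bu/, and voiced stops become voiceless after a vowel.

/-bu/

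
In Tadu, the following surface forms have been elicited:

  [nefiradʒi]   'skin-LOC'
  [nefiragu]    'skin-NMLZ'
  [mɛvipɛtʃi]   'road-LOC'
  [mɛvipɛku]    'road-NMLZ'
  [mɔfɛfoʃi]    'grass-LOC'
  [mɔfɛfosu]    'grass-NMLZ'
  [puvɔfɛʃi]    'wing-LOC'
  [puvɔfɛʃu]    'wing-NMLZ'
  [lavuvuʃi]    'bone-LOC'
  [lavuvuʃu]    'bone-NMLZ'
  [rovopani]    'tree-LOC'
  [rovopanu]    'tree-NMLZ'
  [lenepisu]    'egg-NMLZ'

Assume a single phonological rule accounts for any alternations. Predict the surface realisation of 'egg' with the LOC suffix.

[lenepiʃi]

In [mɔfɛfoʃi] and [mɔfɛfosu] the final segment of 'grass' alternates: [ʃ] ~ [s].
Compare 'wing', with invariant [ʃ] in [puvɔfɛʃi] and [puvɔfɛʃu]: an analysis with underlying /ʃ/ and a rule producing [s] before the NMLZ suffix would wrongly predict alternation here too.
The alternation reflects palatalization before a front vowel: /k/, /g/ and /s/ become palato-alveolar [tʃ], [dʒ] and [ʃ] before a front vowel. /s/ is underlying.
The one attested form of 'egg', [lenepisu], shows underlying /lenepis/. Applying the same rule before a front vowel gives [lenepiʃi].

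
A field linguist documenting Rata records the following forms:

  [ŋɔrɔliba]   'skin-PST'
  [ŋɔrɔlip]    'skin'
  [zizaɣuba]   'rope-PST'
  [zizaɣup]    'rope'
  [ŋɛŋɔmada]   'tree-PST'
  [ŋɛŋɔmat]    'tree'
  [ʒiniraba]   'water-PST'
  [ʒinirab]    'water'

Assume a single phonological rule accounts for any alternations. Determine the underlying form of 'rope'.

'rope' shows [b] ~ [p] at the end of the stem ([zizaɣuba] vs [zizaɣup]).
Compare 'water', with invariant [b] in [ʒiniraba] and [ʒinirab]: an analysis with underlying /b/ and a rule producing [p] in isolation would wrongly predict alternation here too.
The underlying segment must be /p/; voiceless stops become voiced between vowels, yielding [b] there.
Hence 'rope' is /zizaɣup/ underlyingly.

/zizaɣup/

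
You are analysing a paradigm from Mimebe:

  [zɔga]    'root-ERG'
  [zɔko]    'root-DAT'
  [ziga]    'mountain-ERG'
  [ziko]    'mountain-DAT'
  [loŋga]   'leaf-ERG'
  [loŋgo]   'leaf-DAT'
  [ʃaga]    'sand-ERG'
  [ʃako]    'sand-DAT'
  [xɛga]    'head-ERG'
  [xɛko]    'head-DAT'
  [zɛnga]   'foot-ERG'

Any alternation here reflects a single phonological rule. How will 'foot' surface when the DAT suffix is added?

The DAT suffix surfaces as [-go] and [-ko], depending on the final segment of the stem.
The ERG suffix, which begins with [g], is invariant after every stem; so [g] is not altered by any rule here.
The DAT suffix is therefore /-ko/ underlyingly, with post-nasal voicing: voiceless stops become voiced after a nasal.
After 'foot', which ends in a nasal, the suffix surfaces as [-go], giving [zɛngo].

[zɛngo]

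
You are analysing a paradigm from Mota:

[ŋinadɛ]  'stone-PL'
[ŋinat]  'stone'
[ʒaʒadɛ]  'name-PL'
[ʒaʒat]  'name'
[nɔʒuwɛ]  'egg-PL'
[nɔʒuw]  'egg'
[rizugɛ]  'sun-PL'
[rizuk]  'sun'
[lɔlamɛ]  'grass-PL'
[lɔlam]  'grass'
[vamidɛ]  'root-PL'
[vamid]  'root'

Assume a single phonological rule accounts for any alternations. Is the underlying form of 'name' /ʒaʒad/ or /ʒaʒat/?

/ʒaʒat/

The root 'name' surfaces as [ʒaʒadɛ] and [ʒaʒat], with a stem-final [d] ~ [t] alternation.
But 'root' keeps [d] in both environments ([vamidɛ], [vamid]), so there is no rule changing /d/ to [t] in isolation.
The underlying segment must be /t/; voiceless stops become voiced between vowels, yielding [d] there.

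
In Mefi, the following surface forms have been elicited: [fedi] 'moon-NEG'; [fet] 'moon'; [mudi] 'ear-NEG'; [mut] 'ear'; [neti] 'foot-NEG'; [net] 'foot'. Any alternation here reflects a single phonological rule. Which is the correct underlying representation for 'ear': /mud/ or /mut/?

The stem for 'ear' ends in [d] in [mudi] but [t] in [mut].
If /t/ were underlying and a rule turned it into [d] before the NEG suffix, 'foot' would also alternate; but it has [t] in both [neti] and [net].
The underlying segment must be /d/; voiced obstruents become voiceless word-finally, yielding [t] there.

/mud/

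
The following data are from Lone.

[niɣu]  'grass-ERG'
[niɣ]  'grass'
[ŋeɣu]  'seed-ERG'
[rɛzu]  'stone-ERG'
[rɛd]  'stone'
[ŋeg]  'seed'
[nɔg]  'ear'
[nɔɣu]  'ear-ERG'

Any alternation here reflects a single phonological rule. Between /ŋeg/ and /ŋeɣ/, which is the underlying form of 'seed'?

The stem for 'seed' ends in [ɣ] in [ŋeɣu] but [g] in [ŋeg].
The stem 'grass' ([niɣu], [niɣ]) shows [ɣ] unchanged in both environments, so [ɣ] cannot be basic with [g] derived in isolation.
So /g/ is underlying, and a rule of intervocalic spirantization — voiced stops become fricatives between vowels — gives [ɣ].

/ŋeg/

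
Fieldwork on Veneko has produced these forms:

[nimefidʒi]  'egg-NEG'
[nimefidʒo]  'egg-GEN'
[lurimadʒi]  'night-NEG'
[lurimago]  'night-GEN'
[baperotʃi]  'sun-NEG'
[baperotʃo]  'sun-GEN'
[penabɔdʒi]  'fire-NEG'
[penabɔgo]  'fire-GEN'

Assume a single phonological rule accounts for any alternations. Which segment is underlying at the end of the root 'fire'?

/g/

In [penabɔdʒi] and [penabɔgo] the final segment of 'fire' alternates: [dʒ] ~ [g].
But 'egg' keeps [dʒ] in both environments ([nimefidʒi], [nimefidʒo]), so there is no rule changing /dʒ/ to [g] before the GEN suffix.
Therefore /g/ is basic and [dʒ] is derived by palatalization before a front vowel (/g/ becomes palato-alveolar [dʒ] before a front vowel).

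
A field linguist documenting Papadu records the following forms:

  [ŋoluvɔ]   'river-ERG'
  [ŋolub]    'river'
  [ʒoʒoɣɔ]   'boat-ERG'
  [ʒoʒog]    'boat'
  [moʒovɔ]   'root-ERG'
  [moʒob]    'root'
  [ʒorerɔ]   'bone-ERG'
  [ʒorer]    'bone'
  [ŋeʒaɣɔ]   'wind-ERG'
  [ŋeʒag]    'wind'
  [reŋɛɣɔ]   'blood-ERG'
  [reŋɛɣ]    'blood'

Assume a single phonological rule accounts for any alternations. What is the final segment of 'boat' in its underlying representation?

/g/

The root 'boat' surfaces as [ʒoʒoɣɔ] and [ʒoʒog], with a stem-final [ɣ] ~ [g] alternation.
Compare 'blood', with invariant [ɣ] in [reŋɛɣɔ] and [reŋɛɣ]: an analysis with underlying /ɣ/ and a rule producing [g] in isolation would wrongly predict alternation here too.
So /g/ is underlying, and a rule of intervocalic spirantization — voiced stops become fricatives between vowels — gives [ɣ].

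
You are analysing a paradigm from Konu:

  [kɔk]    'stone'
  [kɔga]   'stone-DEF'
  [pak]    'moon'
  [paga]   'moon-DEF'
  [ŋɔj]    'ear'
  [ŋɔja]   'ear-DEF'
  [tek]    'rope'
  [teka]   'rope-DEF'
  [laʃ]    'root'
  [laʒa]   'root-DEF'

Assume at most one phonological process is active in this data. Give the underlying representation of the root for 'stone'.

'stone' shows [k] ~ [g] at the end of the stem ([kɔk] vs [kɔga]).
But 'rope' keeps [k] in both environments ([tek], [teka]), so there is no rule changing /k/ to [g] before the DEF suffix.
The alternation reflects word-final obstruent devoicing: voiced obstruents become voiceless word-finally. /g/ is underlying.

/kɔg/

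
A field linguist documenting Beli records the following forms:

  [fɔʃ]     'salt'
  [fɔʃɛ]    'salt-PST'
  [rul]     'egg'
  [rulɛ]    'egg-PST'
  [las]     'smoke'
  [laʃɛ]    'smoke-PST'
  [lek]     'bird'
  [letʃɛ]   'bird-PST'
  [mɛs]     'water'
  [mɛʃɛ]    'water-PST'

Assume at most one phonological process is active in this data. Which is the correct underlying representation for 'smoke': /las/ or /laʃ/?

'smoke' shows [s] ~ [ʃ] at the end of the stem ([las] vs [laʃɛ]).
But 'salt' keeps [ʃ] in both environments ([fɔʃ], [fɔʃɛ]), so there is no rule changing /ʃ/ to [s] in isolation.
Therefore /s/ is basic and [ʃ] is derived by palatalization before a front vowel (/k/ and /s/ become palato-alveolar [tʃ] and [ʃ] before a front vowel).

/las/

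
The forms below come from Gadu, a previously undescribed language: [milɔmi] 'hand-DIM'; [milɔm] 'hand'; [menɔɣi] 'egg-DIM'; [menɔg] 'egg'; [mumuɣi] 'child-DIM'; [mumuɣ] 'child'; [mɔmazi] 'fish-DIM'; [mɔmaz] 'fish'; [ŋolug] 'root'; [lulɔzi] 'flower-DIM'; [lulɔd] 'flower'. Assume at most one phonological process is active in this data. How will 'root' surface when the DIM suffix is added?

[ŋoluɣi]

The stem for 'egg' ends in [ɣ] in [menɔɣi] but [g] in [menɔg].
But 'child' keeps [ɣ] in both environments ([mumuɣi], [mumuɣ]), so there is no rule changing /ɣ/ to [g] in isolation.
Therefore /g/ is basic and [ɣ] is derived by intervocalic spirantization (voiced stops become fricatives between vowels).
From [ŋolug] the stem 'root' is /ŋolug/; between vowels this yields [ŋoluɣi].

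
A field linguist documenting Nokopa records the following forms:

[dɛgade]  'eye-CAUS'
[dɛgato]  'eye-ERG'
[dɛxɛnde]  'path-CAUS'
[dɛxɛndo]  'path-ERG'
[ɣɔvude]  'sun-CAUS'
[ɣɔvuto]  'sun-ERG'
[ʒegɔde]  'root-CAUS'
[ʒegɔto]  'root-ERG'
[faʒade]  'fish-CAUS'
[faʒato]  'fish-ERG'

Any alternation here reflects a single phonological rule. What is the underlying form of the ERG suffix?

The ERG suffix surfaces as [-do] and [-to], depending on the final segment of the stem.
The CAUS suffix, which begins with [d], is invariant after every stem; so [d] is not altered by any rule here.
The ERG suffix is therefore /-to/ underlyingly, with post-nasal voicing: voiceless stops become voiced after a nasal.

/-to/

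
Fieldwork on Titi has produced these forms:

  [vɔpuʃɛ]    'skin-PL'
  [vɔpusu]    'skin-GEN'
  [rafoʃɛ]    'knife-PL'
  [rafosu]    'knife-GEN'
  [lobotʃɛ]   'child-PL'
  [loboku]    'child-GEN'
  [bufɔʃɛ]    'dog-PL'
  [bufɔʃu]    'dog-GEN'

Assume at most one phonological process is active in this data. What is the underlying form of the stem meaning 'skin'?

/vɔpus/

The stem for 'skin' ends in [ʃ] in [vɔpuʃɛ] but [s] in [vɔpusu].
If /ʃ/ were underlying and a rule turned it into [s] before the GEN suffix, 'dog' would also alternate; but it has [ʃ] in both [bufɔʃɛ] and [bufɔʃu].
The alternation reflects palatalization before a front vowel: /k/ and /s/ become palato-alveolar [tʃ] and [ʃ] before a front vowel. /s/ is underlying.
Hence 'skin' is /vɔpus/ underlyingly.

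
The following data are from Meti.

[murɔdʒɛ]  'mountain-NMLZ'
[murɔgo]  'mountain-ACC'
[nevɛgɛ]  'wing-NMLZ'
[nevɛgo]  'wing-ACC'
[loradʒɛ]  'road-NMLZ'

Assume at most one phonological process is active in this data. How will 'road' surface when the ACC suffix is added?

[lorago]

'mountain' shows [dʒ] ~ [g] at the end of the stem ([murɔdʒɛ] vs [murɔgo]).
Compare 'wing', with invariant [g] in [nevɛgɛ] and [nevɛgo]: an analysis with underlying /g/ and a rule producing [dʒ] before the NMLZ suffix would wrongly predict alternation here too.
So /dʒ/ is underlying, and a rule of depalatalization — palato-alveolar /dʒ/ becomes [g] when no front vowel follows — gives [g].
The one attested form of 'road', [loradʒɛ], shows underlying /loradʒ/. Applying the same rule when no front vowel follows gives [lorago].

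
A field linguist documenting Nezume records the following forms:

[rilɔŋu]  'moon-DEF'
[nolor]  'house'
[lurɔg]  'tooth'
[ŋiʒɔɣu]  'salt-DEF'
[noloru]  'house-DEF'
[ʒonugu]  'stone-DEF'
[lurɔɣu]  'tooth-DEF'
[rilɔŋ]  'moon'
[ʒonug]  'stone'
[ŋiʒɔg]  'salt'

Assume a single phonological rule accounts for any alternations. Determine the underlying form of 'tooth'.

/lurɔɣ/

The root 'tooth' surfaces as [lurɔg] and [lurɔɣu], with a stem-final [g] ~ [ɣ] alternation.
Compare 'stone', with invariant [g] in [ʒonug] and [ʒonugu]: an analysis with underlying /g/ and a rule producing [ɣ] before the DEF suffix would wrongly predict alternation here too.
So /ɣ/ is underlying, and a rule of word-final hardening — voiced fricatives become stops word-finally — gives [g].
Hence 'tooth' is /lurɔɣ/ underlyingly.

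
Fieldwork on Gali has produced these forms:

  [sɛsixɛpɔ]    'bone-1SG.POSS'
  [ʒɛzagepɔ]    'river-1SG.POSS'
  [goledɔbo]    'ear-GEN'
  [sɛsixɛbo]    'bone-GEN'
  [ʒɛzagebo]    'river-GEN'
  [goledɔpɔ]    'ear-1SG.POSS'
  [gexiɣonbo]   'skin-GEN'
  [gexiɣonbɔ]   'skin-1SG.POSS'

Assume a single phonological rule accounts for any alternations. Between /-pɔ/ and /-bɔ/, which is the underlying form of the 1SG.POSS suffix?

The 1SG.POSS morpheme has two allomorphs, [-bɔ] and [-pɔ].
By contrast the GEN suffix keeps its initial [b] throughout — that segment must be underlying.
So the underlying form is /-pɔ/, and voiceless stops become voiced after a nasal.

/-pɔ/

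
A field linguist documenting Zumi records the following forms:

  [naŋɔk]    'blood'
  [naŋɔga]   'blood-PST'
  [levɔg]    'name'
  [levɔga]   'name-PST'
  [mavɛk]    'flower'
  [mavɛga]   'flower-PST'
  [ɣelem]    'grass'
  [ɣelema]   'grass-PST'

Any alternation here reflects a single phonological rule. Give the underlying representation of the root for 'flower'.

/mavɛk/

In [mavɛk] and [mavɛga] the final segment of 'flower' alternates: [k] ~ [g].
But 'name' keeps [g] in both environments ([levɔg], [levɔga]), so there is no rule changing /g/ to [k] in isolation.
So /k/ is underlying, and a rule of intervocalic voicing — voiceless stops become voiced between vowels — gives [g].
The underlying form of 'flower' is therefore /mavɛk/.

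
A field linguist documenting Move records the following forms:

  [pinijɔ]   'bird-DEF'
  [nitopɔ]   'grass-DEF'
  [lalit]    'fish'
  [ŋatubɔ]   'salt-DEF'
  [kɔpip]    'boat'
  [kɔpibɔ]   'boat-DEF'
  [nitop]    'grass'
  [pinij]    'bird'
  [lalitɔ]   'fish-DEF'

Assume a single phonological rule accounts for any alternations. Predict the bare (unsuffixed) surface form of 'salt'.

[ŋatup]

The stem for 'boat' ends in [b] in [kɔpibɔ] but [p] in [kɔpip].
Compare 'grass', with invariant [p] in [nitopɔ] and [nitop]: an analysis with underlying /p/ and a rule producing [b] before the DEF suffix would wrongly predict alternation here too.
The alternation reflects word-final obstruent devoicing: voiced obstruents become voiceless word-finally. /b/ is underlying.
The one attested form of 'salt', [ŋatubɔ], shows underlying /ŋatub/. Applying the same rule word-finally gives [ŋatup].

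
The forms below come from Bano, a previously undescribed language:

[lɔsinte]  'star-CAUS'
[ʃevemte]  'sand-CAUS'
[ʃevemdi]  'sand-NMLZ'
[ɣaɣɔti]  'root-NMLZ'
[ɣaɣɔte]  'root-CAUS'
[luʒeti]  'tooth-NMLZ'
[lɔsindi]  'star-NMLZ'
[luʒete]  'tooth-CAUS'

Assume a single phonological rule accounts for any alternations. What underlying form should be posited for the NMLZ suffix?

The NMLZ suffix surfaces as [-di] and [-ti], depending on the final segment of the stem.
The CAUS suffix, which begins with [t], is invariant after every stem; so [t] is not altered by any rule here.
The NMLZ suffix is therefore /-di/ underlyingly, with post-vocalic devoicing: voiced stops become voiceless after a vowel.

/-di/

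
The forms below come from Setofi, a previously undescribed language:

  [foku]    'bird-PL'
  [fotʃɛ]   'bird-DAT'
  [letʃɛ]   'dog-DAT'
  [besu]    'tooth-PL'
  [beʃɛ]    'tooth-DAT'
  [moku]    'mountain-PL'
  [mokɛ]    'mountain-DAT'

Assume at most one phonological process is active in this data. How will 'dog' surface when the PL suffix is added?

The stem for 'bird' ends in [k] in [foku] but [tʃ] in [fotʃɛ].
But 'mountain' keeps [k] in both environments ([moku], [mokɛ]), so there is no rule changing /k/ to [tʃ] before the DAT suffix.
So /tʃ/ is underlying, and a rule of depalatalization — palato-alveolar /tʃ/ and /ʃ/ become [k] and [s] when no front vowel follows — gives [k].
The one attested form of 'dog', [letʃɛ], shows underlying /letʃ/. Applying the same rule when no front vowel follows gives [leku].

[leku]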